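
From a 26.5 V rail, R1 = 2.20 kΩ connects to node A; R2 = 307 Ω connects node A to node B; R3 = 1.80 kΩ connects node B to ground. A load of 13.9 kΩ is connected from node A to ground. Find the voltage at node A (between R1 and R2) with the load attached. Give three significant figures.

V ≈ 12.0 V

Below node A the series string R2+R3 = 2107 Ω sits in parallel with the 13900 Ω load: 1830 Ω.
V_A = 26.5 × 1830/(2200 + 1830) = 12.0 V.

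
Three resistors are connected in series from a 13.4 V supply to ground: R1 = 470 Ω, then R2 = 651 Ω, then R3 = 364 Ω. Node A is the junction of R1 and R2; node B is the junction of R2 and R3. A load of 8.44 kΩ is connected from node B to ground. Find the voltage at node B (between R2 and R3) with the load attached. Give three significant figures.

At node B, R3 is in parallel with the load: R3‖R_L = 349.0 Ω.
Below node A the resistance is R2 + (R3‖R_L) = 1000 Ω, so V_A = 13.4 × 1000/1470 = 9.116 V.
Then V_B = V_A × (R3‖R_L)/(R2 + R3‖R_L) = 9.116 × 349.0/1000 = 3.18 V.

V ≈ 3.18 V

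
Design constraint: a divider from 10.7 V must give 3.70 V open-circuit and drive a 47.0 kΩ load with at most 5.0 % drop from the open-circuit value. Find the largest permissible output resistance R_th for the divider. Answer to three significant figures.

R_th ≤ 2.47 kΩ

Loading drop = R_th/(R_th + R_L) ≤ 0.0500, so R_th ≤ R_L · ε/(1−ε) = 47.0 kΩ × 0.0500/0.9500 = 2.47 kΩ.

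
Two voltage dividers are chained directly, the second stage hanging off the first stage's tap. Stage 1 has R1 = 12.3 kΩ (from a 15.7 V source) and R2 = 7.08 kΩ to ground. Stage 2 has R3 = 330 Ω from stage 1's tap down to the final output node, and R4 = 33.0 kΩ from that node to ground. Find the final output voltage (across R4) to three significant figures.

V_out ≈ 5.00 V

Stage 2 presents R3+R4 = 33330 Ω as a load on stage 1's tap.
Stage 1's lower leg becomes R2‖(R3+R4) = 5840 Ω, so V_mid = 15.7 × 5840/18140 = 5.054 V.
Stage 2 is itself unloaded: V_out = V_mid × R4/(R3+R4) = 5.054 × 33000/33330 = 5.00 V.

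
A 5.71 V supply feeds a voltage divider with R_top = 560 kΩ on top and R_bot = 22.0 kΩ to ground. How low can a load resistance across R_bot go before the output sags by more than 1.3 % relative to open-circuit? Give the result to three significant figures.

Output resistance R_th = R_top‖R_bot = (560 × 22.0)/582.0 = 21.17 kΩ.
The fractional drop is R_th/(R_th + R_L); requiring this ≤ 0.0130 gives R_L ≥ R_th(1/0.0130 − 1) = 21.17 × 75.92 = 1.61 MΩ.

R_L(min) ≈ 1.61 MΩ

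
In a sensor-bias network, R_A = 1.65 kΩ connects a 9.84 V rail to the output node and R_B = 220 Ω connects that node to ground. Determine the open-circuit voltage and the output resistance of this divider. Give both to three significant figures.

V_th is the open-circuit tap voltage: 9.84 × 220/(1650 + 220) = 1.16 V.
With the supply zeroed, R_A and R_B appear in parallel from the tap: R_th = R_A‖R_B = (1650 × 220)/1870 = 194 Ω.

V_th = 1.16 V, R_th = 194 Ω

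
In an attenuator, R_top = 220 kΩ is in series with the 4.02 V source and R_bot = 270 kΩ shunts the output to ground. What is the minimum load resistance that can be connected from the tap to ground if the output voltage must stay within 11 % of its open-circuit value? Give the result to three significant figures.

Output resistance R_th = R_top‖R_bot = (220 × 270)/490.0 = 121.2 kΩ.
The fractional drop is R_th/(R_th + R_L); requiring this ≤ 0.110 gives R_L ≥ R_th(1/0.110 − 1) = 121.2 × 8.091 = 981 kΩ.

R_L(min) ≈ 981 kΩ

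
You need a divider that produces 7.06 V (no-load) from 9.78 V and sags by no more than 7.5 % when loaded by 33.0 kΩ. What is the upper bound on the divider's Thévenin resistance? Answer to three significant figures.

R_th ≤ 2.68 kΩ

Loading drop = R_th/(R_th + R_L) ≤ 0.0750, so R_th ≤ R_L · ε/(1−ε) = 33.0 kΩ × 0.0750/0.9250 = 2.68 kΩ.
(Any R1, R2 with R2/(R1+R2) = 0.722 and R1‖R2 ≤ 2.68 kΩ will meet the spec.)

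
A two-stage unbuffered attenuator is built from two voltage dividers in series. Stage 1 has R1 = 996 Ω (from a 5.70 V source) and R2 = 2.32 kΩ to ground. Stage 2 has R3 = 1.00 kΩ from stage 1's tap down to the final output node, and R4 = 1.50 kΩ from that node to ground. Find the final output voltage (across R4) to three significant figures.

V_out ≈ 1.87 V

Stage 2 presents R3+R4 = 2500 Ω as a load on stage 1's tap.
Stage 1's lower leg becomes R2‖(R3+R4) = 1203 Ω, so V_mid = 5.70 × 1203/2199 = 3.119 V.
Stage 2 is itself unloaded: V_out = V_mid × R4/(R3+R4) = 3.119 × 1500/2500 = 1.87 V.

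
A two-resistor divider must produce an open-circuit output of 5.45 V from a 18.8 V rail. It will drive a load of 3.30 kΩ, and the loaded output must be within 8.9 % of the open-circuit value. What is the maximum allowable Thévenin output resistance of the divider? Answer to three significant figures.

Loading drop = R_th/(R_th + R_L) ≤ 0.0890, so R_th ≤ R_L · ε/(1−ε) = 3.30 kΩ × 0.0890/0.9110 = 322 Ω.
(Any R1, R2 with R2/(R1+R2) = 0.290 and R1‖R2 ≤ 322 Ω will meet the spec.)

R_th ≤ 322 Ω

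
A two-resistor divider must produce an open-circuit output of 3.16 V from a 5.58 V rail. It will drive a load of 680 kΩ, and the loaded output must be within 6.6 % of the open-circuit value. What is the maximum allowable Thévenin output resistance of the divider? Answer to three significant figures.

Loading drop = R_th/(R_th + R_L) ≤ 0.0660, so R_th ≤ R_L · ε/(1−ε) = 680 kΩ × 0.0660/0.9340 = 48.1 kΩ.

R_th ≤ 48.1 kΩ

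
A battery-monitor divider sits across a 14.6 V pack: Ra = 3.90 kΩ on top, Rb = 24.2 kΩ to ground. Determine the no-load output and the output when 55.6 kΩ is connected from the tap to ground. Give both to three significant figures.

Unloaded: 12.6 V; loaded: 11.9 V

Open-circuit: V = 14.6 × 24.2/(3.90 + 24.2) = 12.6 V.
With the load, Rb becomes Rb‖R_L = 16.86 kΩ, so V = 14.6 × 16.86/20.76 = 11.9 V.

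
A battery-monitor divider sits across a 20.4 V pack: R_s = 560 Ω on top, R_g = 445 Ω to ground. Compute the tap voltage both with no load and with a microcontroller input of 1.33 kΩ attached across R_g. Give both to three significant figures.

Unloaded: 9.03 V; loaded: 7.61 V

Open-circuit: V = 20.4 × 445/(560 + 445) = 9.03 V.
With the load, R_g becomes R_g‖R_L = 333.4 Ω, so V = 20.4 × 333.4/893.4 = 7.61 V.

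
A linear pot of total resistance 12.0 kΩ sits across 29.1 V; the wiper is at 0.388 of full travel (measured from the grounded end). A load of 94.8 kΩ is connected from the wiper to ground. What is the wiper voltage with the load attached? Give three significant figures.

The wiper splits the pot into (1−α)R = 7.344 kΩ above and αR = 4.656 kΩ below.
Lower section ‖ load = 4.438 kΩ.
V_wiper = 29.1 × 4.438/(7.344 + 4.438) = 11.0 V.

V ≈ 11.0 V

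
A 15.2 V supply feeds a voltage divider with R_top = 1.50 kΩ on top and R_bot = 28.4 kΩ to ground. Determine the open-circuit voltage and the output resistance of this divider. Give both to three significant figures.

V_th = 14.4 V, R_th = 1.42 kΩ

V_th is the open-circuit tap voltage: 15.2 × 28.4/(1.50 + 28.4) = 14.4 V.
With the supply zeroed, R_top and R_bot appear in parallel from the tap: R_th = R_top‖R_bot = (1.50 × 28.4)/29.90 = 1.42 kΩ.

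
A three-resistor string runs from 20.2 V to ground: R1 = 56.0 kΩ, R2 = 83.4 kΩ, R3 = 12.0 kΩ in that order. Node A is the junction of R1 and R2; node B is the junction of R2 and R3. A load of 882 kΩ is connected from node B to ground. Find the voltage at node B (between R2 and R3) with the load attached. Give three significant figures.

V ≈ 1.58 V

At node B, R3 is in parallel with the load: R3‖R_L = 11.84 kΩ.
Below node A the resistance is R2 + (R3‖R_L) = 95.24 kΩ, so V_A = 20.2 × 95.24/151.2 = 12.72 V.
Then V_B = V_A × (R3‖R_L)/(R2 + R3‖R_L) = 12.72 × 11.84/95.24 = 1.58 V.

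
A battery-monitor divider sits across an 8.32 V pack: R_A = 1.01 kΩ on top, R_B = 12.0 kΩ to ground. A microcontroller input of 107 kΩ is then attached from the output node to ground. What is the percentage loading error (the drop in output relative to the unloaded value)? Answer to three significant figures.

The divider's output (Thévenin) resistance is R_A‖R_B = 0.9316 kΩ.
Fractional drop under load = R_th/(R_th + R_L) = 0.9316 / (0.9316 + 107) = 0.008631.
So the output falls by 0.863 %.

0.863 %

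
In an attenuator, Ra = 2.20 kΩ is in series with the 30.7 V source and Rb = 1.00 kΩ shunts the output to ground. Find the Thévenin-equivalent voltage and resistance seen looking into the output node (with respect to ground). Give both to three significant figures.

V_th = 9.59 V, R_th = 688 Ω

V_th is the open-circuit tap voltage: 30.7 × 1.00/(2.20 + 1.00) = 9.59 V.
With the supply zeroed, Ra and Rb appear in parallel from the tap: R_th = Ra‖Rb = (2.20 × 1.00)/3.200 = 688 Ω.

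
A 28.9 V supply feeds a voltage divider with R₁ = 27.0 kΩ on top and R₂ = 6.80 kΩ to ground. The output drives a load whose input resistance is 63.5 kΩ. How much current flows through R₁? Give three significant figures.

R₂‖R_L = 6.142 kΩ, so the source sees R₁ + R₂‖R_L = 33.14 kΩ.
I = 28.9 V / 33.14 kΩ = 0.872 mA.

I ≈ 0.872 mA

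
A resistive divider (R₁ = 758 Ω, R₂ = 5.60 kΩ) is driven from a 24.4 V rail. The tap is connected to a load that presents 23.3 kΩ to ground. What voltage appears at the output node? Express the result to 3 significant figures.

V_out ≈ 20.9 V

The load sits in parallel with R₂: R₂‖R_L = (5600 × 23300) / (5600 + 23300) = 4515 Ω.
V_out = 24.4 × 4515 / (758 + 4515) = 24.4 × 4515/5273 = 20.9 V.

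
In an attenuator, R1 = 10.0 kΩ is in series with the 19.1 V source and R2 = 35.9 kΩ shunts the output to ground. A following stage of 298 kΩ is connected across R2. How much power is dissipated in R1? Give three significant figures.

P ≈ 2.06 mW

Total resistance from the source is R1 + (R2‖R_L) = 42.04 kΩ, so I = 19.1/42.04 kΩ = 0.4543 mA.
P = I²·R1 = (0.4543 mA)² × 10.0 kΩ = 2.06 mW.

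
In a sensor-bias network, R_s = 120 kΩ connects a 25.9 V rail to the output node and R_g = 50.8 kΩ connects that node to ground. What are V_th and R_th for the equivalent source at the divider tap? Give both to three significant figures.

V_th = 7.70 V, R_th = 35.7 kΩ

V_th is the open-circuit tap voltage: 25.9 × 50.8/(120 + 50.8) = 7.70 V.
With the supply zeroed, R_s and R_g appear in parallel from the tap: R_th = R_s‖R_g = (120 × 50.8)/170.8 = 35.7 kΩ.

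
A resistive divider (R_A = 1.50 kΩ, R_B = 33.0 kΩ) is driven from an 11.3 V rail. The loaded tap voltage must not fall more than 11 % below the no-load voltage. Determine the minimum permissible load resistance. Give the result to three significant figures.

Output resistance R_th = R_A‖R_B = (1.50 × 33.0)/34.50 = 1.435 kΩ.
The fractional drop is R_th/(R_th + R_L); requiring this ≤ 0.110 gives R_L ≥ R_th(1/0.110 − 1) = 1.435 × 8.091 = 11.6 kΩ.

R_L(min) ≈ 11.6 kΩ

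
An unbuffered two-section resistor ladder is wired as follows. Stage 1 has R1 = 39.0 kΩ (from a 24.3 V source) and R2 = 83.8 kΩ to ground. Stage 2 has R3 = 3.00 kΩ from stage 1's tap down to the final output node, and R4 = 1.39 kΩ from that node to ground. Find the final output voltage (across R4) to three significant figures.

Stage 2 presents R3+R4 = 4.390 kΩ as a load on stage 1's tap.
Stage 1's lower leg becomes R2‖(R3+R4) = 4.171 kΩ, so V_mid = 24.3 × 4.171/43.17 = 2.348 V.
Stage 2 is itself unloaded: V_out = V_mid × R4/(R3+R4) = 2.348 × 1.39/4.390 = 0.743 V.

V_out ≈ 0.743 V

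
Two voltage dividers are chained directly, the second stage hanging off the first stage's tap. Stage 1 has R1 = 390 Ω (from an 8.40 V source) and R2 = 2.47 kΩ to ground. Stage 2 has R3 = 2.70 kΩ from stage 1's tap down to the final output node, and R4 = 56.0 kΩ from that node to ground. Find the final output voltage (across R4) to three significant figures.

V_out ≈ 6.88 V

Stage 2 presents R3+R4 = 58700 Ω as a load on stage 1's tap.
Stage 1's lower leg becomes R2‖(R3+R4) = 2370 Ω, so V_mid = 8.40 × 2370/2760 = 7.213 V.
Stage 2 is itself unloaded: V_out = V_mid × R4/(R3+R4) = 7.213 × 56000/58700 = 6.88 V.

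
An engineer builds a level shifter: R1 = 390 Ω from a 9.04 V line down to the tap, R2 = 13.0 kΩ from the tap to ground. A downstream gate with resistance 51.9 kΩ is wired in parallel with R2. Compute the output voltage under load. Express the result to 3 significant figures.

V_out ≈ 8.71 V

The load sits in parallel with R2: R2‖R_L = (13000 × 51900) / (13000 + 51900) = 10400 Ω.
V_out = 9.04 × 10400 / (390 + 10400) = 9.04 × 10400/10790 = 8.71 V.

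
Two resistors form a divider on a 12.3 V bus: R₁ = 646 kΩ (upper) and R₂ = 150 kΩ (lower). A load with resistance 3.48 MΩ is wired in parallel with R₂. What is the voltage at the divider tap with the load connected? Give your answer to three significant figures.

V_out ≈ 2.24 V

The load sits in parallel with R₂: R₂‖R_L = (150 × 3480) / (150 + 3480) = 143.8 kΩ.
V_out = 12.3 × 143.8 / (646 + 143.8) = 12.3 × 143.8/789.8 = 2.24 V.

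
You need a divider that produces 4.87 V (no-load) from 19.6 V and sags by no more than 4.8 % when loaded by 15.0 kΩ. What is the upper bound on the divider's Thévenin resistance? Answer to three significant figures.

R_th ≤ 756 Ω

Loading drop = R_th/(R_th + R_L) ≤ 0.0480, so R_th ≤ R_L · ε/(1−ε) = 15.0 kΩ × 0.0480/0.9520 = 756 Ω.
(Any R1, R2 with R2/(R1+R2) = 0.248 and R1‖R2 ≤ 756 Ω will meet the spec.)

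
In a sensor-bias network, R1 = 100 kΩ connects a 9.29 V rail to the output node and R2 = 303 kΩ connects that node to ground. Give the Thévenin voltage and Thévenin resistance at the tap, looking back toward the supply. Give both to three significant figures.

V_th = 6.98 V, R_th = 75.2 kΩ

V_th is the open-circuit tap voltage: 9.29 × 303/(100 + 303) = 6.98 V.
With the supply zeroed, R1 and R2 appear in parallel from the tap: R_th = R1‖R2 = (100 × 303)/403.0 = 75.2 kΩ.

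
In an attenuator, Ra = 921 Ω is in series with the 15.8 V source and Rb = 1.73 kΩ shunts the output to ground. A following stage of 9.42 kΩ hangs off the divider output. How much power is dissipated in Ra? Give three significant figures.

P ≈ 40.5 mW

Total resistance from the source is Ra + (Rb‖R_L) = 2383 Ω, so I = 15.8/2383 Ω = 6.631 mA.
P = I²·Ra = (6.631 mA)² × 921 Ω = 40.5 mW.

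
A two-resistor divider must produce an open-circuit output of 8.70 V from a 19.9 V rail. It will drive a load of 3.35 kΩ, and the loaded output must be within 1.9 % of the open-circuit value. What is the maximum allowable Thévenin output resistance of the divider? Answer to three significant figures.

Loading drop = R_th/(R_th + R_L) ≤ 0.0190, so R_th ≤ R_L · ε/(1−ε) = 3.35 kΩ × 0.0190/0.9810 = 64.9 Ω.
(Any R1, R2 with R2/(R1+R2) = 0.437 and R1‖R2 ≤ 64.9 Ω will meet the spec.)

R_th ≤ 64.9 Ω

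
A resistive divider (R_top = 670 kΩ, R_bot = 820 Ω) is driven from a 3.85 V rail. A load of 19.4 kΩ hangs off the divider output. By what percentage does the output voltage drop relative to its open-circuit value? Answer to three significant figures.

4.05 %

The divider's output (Thévenin) resistance is R_top‖R_bot = 819.0 Ω.
Fractional drop under load = R_th/(R_th + R_L) = 819.0 / (819.0 + 19400) = 0.04051.
So the output falls by 4.05 %.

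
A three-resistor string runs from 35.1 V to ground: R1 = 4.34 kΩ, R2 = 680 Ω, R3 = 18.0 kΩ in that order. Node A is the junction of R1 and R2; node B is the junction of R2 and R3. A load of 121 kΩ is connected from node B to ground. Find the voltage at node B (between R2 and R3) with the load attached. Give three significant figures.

At node B, R3 is in parallel with the load: R3‖R_L = 15670 Ω.
Below node A the resistance is R2 + (R3‖R_L) = 16350 Ω, so V_A = 35.1 × 16350/20690 = 27.74 V.
Then V_B = V_A × (R3‖R_L)/(R2 + R3‖R_L) = 27.74 × 15670/16350 = 26.6 V.

V ≈ 26.6 V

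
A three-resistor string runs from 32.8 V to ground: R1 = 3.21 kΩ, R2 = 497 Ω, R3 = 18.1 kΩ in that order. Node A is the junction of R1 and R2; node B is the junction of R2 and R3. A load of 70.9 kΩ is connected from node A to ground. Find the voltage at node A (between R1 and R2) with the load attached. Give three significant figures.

Below node A the series string R2+R3 = 18600 Ω sits in parallel with the 70900 Ω load: 14730 Ω.
V_A = 32.8 × 14730/(3210 + 14730) = 26.9 V.

V ≈ 26.9 V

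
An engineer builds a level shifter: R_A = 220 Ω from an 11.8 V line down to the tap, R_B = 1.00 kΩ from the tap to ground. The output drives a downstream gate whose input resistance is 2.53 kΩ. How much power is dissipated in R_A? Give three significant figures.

Total resistance from the source is R_A + (R_B‖R_L) = 936.7 Ω, so I = 11.8/936.7 Ω = 12.60 mA.
P = I²·R_A = (12.60 mA)² × 220 Ω = 34.9 mW.

P ≈ 34.9 mW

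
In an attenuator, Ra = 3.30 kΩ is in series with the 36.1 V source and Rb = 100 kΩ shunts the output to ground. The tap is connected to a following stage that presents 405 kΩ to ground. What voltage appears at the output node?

The load sits in parallel with Rb: Rb‖R_L = (100 × 405) / (100 + 405) = 80.20 kΩ.
V_out = 36.1 × 80.20 / (3.30 + 80.20) = 36.1 × 80.20/83.50 = 34.7 V.

V_out ≈ 34.7 V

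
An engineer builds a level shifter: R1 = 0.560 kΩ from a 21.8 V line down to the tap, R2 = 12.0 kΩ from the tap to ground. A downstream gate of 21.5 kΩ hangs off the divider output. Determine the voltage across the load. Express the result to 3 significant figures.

The load sits in parallel with R2: R2‖R_L = (12000 × 21500) / (12000 + 21500) = 7701 Ω.
V_out = 21.8 × 7701 / (560 + 7701) = 21.8 × 7701/8261 = 20.3 V.

V_out ≈ 20.3 V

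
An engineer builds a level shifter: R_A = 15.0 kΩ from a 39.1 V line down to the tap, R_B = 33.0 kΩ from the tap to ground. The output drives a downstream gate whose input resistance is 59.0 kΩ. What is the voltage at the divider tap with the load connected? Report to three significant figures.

The load sits in parallel with R_B: R_B‖R_L = (33.0 × 59.0) / (33.0 + 59.0) = 21.16 kΩ.
V_out = 39.1 × 21.16 / (15.0 + 21.16) = 39.1 × 21.16/36.16 = 22.9 V.
(Unloaded it would have been 26.9 V.)

V_out ≈ 22.9 V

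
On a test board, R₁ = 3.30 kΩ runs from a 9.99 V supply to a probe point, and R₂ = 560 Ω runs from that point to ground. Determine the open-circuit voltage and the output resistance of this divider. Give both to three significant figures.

V_th = 1.45 V, R_th = 479 Ω

V_th is the open-circuit tap voltage: 9.99 × 560/(3300 + 560) = 1.45 V.
With the supply zeroed, R₁ and R₂ appear in parallel from the tap: R_th = R₁‖R₂ = (3300 × 560)/3860 = 479 Ω.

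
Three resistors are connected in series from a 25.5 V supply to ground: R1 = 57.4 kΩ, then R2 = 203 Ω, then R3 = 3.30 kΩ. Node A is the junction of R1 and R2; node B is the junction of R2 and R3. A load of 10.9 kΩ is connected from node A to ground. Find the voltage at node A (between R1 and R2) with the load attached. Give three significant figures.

V ≈ 1.13 V

Below node A the series string R2+R3 = 3503 Ω sits in parallel with the 10900 Ω load: 2651 Ω.
V_A = 25.5 × 2651/(57400 + 2651) = 1.13 V.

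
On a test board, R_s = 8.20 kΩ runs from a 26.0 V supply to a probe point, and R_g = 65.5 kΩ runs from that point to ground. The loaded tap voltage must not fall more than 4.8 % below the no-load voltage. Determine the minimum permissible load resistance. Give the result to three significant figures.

R_L(min) ≈ 145 kΩ

Output resistance R_th = R_s‖R_g = (8.20 × 65.5)/73.70 = 7.288 kΩ.
The fractional drop is R_th/(R_th + R_L); requiring this ≤ 0.0480 gives R_L ≥ R_th(1/0.0480 − 1) = 7.288 × 19.83 = 145 kΩ.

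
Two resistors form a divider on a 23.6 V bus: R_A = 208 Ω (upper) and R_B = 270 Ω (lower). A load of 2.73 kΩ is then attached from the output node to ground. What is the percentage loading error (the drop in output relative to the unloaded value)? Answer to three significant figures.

4.13 %

The divider's output (Thévenin) resistance is R_A‖R_B = 117.5 Ω.
Fractional drop under load = R_th/(R_th + R_L) = 117.5 / (117.5 + 2730) = 0.04126.
So the output falls by 4.13 %.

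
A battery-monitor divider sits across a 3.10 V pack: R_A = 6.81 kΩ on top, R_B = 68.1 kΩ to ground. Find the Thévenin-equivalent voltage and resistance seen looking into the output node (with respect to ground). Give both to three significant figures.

V_th = 2.82 V, R_th = 6.19 kΩ

V_th is the open-circuit tap voltage: 3.10 × 68.1/(6.81 + 68.1) = 2.82 V.
With the supply zeroed, R_A and R_B appear in parallel from the tap: R_th = R_A‖R_B = (6.81 × 68.1)/74.91 = 6.19 kΩ.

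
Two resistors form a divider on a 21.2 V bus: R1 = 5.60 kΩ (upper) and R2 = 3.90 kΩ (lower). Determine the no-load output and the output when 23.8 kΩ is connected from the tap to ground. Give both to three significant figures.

Unloaded: 8.70 V; loaded: 7.94 V

Open-circuit: V = 21.2 × 3.90/(5.60 + 3.90) = 8.70 V.
With the load, R2 becomes R2‖R_L = 3.351 kΩ, so V = 21.2 × 3.351/8.951 = 7.94 V.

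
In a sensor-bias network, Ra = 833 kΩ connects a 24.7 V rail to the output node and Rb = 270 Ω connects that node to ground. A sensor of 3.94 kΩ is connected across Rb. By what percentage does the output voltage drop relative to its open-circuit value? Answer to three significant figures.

6.41 %

The divider's output (Thévenin) resistance is Ra‖Rb = 269.9 Ω.
Fractional drop under load = R_th/(R_th + R_L) = 269.9 / (269.9 + 3940) = 0.06411.
So the output falls by 6.41 %.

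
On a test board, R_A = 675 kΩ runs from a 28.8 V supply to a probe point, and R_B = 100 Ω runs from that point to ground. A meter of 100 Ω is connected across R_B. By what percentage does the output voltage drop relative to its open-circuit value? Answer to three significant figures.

50.0 %

The divider's output (Thévenin) resistance is R_A‖R_B = 99.99 Ω.
Fractional drop under load = R_th/(R_th + R_L) = 99.99 / (99.99 + 100) = 0.5000.
So the output falls by 50.0 %.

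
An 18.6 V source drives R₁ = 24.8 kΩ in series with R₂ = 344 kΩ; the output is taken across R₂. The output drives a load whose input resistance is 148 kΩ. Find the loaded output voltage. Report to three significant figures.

The load sits in parallel with R₂: R₂‖R_L = (344 × 148) / (344 + 148) = 103.5 kΩ.
V_out = 18.6 × 103.5 / (24.8 + 103.5) = 18.6 × 103.5/128.3 = 15.0 V.

V_out ≈ 15.0 V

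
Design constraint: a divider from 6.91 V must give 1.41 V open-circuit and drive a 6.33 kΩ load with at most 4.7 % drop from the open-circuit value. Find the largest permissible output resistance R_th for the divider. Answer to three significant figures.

Loading drop = R_th/(R_th + R_L) ≤ 0.0470, so R_th ≤ R_L · ε/(1−ε) = 6.33 kΩ × 0.0470/0.9530 = 312 Ω.

R_th ≤ 312 Ω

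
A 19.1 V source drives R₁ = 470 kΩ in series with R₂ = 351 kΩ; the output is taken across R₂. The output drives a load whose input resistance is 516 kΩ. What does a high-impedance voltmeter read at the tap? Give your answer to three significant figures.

V_out ≈ 5.88 V

The load sits in parallel with R₂: R₂‖R_L = (351 × 516) / (351 + 516) = 208.9 kΩ.
V_out = 19.1 × 208.9 / (470 + 208.9) = 19.1 × 208.9/678.9 = 5.88 V.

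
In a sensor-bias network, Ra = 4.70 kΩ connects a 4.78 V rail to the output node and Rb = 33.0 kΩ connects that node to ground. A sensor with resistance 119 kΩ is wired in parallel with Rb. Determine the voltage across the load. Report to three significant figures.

The load sits in parallel with Rb: Rb‖R_L = (33.0 × 119) / (33.0 + 119) = 25.84 kΩ.
V_out = 4.78 × 25.84 / (4.70 + 25.84) = 4.78 × 25.84/30.54 = 4.04 V.

V_out ≈ 4.04 V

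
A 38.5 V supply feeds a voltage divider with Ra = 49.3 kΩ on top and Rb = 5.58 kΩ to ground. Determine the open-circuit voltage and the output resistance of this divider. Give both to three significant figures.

V_th is the open-circuit tap voltage: 38.5 × 5.58/(49.3 + 5.58) = 3.91 V.
With the supply zeroed, Ra and Rb appear in parallel from the tap: R_th = Ra‖Rb = (49.3 × 5.58)/54.88 = 5.01 kΩ.

V_th = 3.91 V, R_th = 5.01 kΩ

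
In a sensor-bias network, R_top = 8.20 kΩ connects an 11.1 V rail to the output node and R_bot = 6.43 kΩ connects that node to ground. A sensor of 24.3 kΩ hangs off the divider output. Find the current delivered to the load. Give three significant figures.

I_L ≈ 0.175 mA

R_bot‖R_L = 5.085 kΩ; V_out = 11.1 × 5.085/13.28 = 4.248 V.
I_L = V_out / R_L = 4.248 / 24.3 kΩ = 0.175 mA.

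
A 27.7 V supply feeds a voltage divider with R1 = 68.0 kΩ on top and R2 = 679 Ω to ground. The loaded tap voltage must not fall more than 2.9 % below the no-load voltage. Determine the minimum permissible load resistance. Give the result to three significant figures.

Output resistance R_th = R1‖R2 = (68000 × 679)/68680 = 672.3 Ω.
The fractional drop is R_th/(R_th + R_L); requiring this ≤ 0.0290 gives R_L ≥ R_th(1/0.0290 − 1) = 672.3 × 33.48 = 22.5 kΩ.

R_L(min) ≈ 22.5 kΩ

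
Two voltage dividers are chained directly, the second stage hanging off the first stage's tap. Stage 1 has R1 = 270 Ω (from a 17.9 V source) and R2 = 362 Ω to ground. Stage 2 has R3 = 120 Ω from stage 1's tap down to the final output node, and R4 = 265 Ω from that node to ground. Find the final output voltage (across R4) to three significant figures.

Stage 2 presents R3+R4 = 385.0 Ω as a load on stage 1's tap.
Stage 1's lower leg becomes R2‖(R3+R4) = 186.6 Ω, so V_mid = 17.9 × 186.6/456.6 = 7.315 V.
Stage 2 is itself unloaded: V_out = V_mid × R4/(R3+R4) = 7.315 × 265/385.0 = 5.03 V.

V_out ≈ 5.03 V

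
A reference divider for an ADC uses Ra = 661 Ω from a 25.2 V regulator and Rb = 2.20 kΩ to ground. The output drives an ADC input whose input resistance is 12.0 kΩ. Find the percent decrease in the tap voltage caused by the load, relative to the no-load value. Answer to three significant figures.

4.06 %

The divider's output (Thévenin) resistance is Ra‖Rb = 508.3 Ω.
Fractional drop under load = R_th/(R_th + R_L) = 508.3 / (508.3 + 12000) = 0.04064.
So the output falls by 4.06 %.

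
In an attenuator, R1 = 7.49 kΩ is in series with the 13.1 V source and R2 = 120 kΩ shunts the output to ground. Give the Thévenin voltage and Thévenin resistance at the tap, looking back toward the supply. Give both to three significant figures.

V_th = 12.3 V, R_th = 7.05 kΩ

V_th is the open-circuit tap voltage: 13.1 × 120/(7.49 + 120) = 12.3 V.
With the supply zeroed, R1 and R2 appear in parallel from the tap: R_th = R1‖R2 = (7.49 × 120)/127.5 = 7.05 kΩ.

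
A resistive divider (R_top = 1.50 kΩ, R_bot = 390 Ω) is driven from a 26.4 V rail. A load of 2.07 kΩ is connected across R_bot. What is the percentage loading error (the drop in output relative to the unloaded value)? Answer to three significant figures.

13.0 %

Unloaded V = 26.4 × 390/1890 = 5.4476 V.
Loaded: R_bot‖R_L = 328.2 Ω, giving V = 26.4 × 328.2/1828 = 4.7390 V.
Drop = (5.4476 − 4.7390) / 5.4476 = 13.0 %.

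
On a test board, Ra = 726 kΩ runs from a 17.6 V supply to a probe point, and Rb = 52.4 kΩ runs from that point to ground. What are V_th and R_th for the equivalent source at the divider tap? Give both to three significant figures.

V_th is the open-circuit tap voltage: 17.6 × 52.4/(726 + 52.4) = 1.18 V.
With the supply zeroed, Ra and Rb appear in parallel from the tap: R_th = Ra‖Rb = (726 × 52.4)/778.4 = 48.9 kΩ.

V_th = 1.18 V, R_th = 48.9 kΩ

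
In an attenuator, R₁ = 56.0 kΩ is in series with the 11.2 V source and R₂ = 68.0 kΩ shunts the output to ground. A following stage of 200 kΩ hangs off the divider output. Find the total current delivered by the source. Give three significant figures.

I ≈ 0.105 mA

R₂‖R_L = 50.75 kΩ, so the source sees R₁ + R₂‖R_L = 106.7 kΩ.
I = 11.2 V / 106.7 kΩ = 0.105 mA.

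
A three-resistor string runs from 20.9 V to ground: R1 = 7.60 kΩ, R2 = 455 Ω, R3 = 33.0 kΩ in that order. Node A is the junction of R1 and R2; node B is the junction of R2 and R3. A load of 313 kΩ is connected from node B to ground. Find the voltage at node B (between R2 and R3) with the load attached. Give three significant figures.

At node B, R3 is in parallel with the load: R3‖R_L = 29850 Ω.
Below node A the resistance is R2 + (R3‖R_L) = 30310 Ω, so V_A = 20.9 × 30310/37910 = 16.71 V.
Then V_B = V_A × (R3‖R_L)/(R2 + R3‖R_L) = 16.71 × 29850/30310 = 16.5 V.

V ≈ 16.5 V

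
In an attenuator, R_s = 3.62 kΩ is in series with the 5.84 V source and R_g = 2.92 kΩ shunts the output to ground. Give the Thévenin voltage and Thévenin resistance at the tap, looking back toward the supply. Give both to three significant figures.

V_th is the open-circuit tap voltage: 5.84 × 2.92/(3.62 + 2.92) = 2.61 V.
With the supply zeroed, R_s and R_g appear in parallel from the tap: R_th = R_s‖R_g = (3.62 × 2.92)/6.540 = 1.62 kΩ.

V_th = 2.61 V, R_th = 1.62 kΩ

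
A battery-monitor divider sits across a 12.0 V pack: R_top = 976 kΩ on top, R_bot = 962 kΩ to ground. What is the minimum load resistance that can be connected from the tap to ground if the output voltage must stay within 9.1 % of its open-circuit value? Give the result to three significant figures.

R_L(min) ≈ 4.84 MΩ

Output resistance R_th = R_top‖R_bot = (976 × 962)/1938 = 484.5 kΩ.
The fractional drop is R_th/(R_th + R_L); requiring this ≤ 0.0910 gives R_L ≥ R_th(1/0.0910 − 1) = 484.5 × 9.989 = 4.84 MΩ.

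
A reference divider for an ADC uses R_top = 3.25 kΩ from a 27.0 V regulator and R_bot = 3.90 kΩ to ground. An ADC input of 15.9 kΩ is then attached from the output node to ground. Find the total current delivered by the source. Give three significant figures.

R_bot‖R_L = 3.132 kΩ, so the source sees R_top + R_bot‖R_L = 6.382 kΩ.
I = 27.0 V / 6.382 kΩ = 4.23 mA.

I ≈ 4.23 mA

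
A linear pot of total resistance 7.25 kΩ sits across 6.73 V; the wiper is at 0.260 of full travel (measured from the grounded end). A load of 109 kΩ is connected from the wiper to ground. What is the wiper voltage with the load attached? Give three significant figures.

V ≈ 1.73 V

The wiper splits the pot into (1−α)R = 5.365 kΩ above and αR = 1.885 kΩ below.
Lower section ‖ load = 1.853 kΩ.
V_wiper = 6.73 × 1.853/(5.365 + 1.853) = 1.73 V.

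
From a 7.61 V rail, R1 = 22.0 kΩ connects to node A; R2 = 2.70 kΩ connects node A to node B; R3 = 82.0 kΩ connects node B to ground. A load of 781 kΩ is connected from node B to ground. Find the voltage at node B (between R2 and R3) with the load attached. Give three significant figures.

V ≈ 5.71 V

At node B, R3 is in parallel with the load: R3‖R_L = 74.21 kΩ.
Below node A the resistance is R2 + (R3‖R_L) = 76.91 kΩ, so V_A = 7.61 × 76.91/98.91 = 5.917 V.
Then V_B = V_A × (R3‖R_L)/(R2 + R3‖R_L) = 5.917 × 74.21/76.91 = 5.71 V.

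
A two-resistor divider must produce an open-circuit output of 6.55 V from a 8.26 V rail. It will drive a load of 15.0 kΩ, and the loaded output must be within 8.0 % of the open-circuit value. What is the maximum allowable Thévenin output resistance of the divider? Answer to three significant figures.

R_th ≤ 1.30 kΩ

Loading drop = R_th/(R_th + R_L) ≤ 0.0800, so R_th ≤ R_L · ε/(1−ε) = 15.0 kΩ × 0.0800/0.9200 = 1.30 kΩ.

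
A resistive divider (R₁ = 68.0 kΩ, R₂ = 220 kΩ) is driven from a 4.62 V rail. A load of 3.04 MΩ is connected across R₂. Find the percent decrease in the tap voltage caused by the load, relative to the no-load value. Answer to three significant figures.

The divider's output (Thévenin) resistance is R₁‖R₂ = 51.94 kΩ.
Fractional drop under load = R_th/(R_th + R_L) = 51.94 / (51.94 + 3040) = 0.01680.
So the output falls by 1.68 %.

1.68 %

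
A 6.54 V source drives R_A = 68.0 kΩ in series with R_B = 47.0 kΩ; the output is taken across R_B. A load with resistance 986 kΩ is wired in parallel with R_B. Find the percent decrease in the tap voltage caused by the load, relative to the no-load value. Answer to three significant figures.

2.74 %

The divider's output (Thévenin) resistance is R_A‖R_B = 27.79 kΩ.
Fractional drop under load = R_th/(R_th + R_L) = 27.79 / (27.79 + 986) = 0.02741.
So the output falls by 2.74 %.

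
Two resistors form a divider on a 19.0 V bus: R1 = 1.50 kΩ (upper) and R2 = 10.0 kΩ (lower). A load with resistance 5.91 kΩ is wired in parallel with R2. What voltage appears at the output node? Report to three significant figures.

V_out ≈ 13.5 V

The load sits in parallel with R2: R2‖R_L = (10.0 × 5.91) / (10.0 + 5.91) = 3.715 kΩ.
V_out = 19.0 × 3.715 / (1.50 + 3.715) = 19.0 × 3.715/5.215 = 13.5 V.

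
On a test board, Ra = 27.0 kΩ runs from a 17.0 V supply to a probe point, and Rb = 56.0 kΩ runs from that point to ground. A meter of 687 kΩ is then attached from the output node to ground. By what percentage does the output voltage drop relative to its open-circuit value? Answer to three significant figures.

The divider's output (Thévenin) resistance is Ra‖Rb = 18.22 kΩ.
Fractional drop under load = R_th/(R_th + R_L) = 18.22 / (18.22 + 687) = 0.02583.
So the output falls by 2.58 %.

2.58 %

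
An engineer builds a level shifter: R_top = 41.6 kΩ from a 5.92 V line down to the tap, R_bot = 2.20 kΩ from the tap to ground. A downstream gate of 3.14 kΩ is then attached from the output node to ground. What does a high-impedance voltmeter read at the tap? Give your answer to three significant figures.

V_out ≈ 0.179 V

The load sits in parallel with R_bot: R_bot‖R_L = (2.20 × 3.14) / (2.20 + 3.14) = 1.294 kΩ.
V_out = 5.92 × 1.294 / (41.6 + 1.294) = 5.92 × 1.294/42.89 = 0.179 V.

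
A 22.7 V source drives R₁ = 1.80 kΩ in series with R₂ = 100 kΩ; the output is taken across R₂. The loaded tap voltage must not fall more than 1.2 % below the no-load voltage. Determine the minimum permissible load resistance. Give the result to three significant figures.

R_L(min) ≈ 146 kΩ

Output resistance R_th = R₁‖R₂ = (1.80 × 100)/101.8 = 1.768 kΩ.
The fractional drop is R_th/(R_th + R_L); requiring this ≤ 0.0120 gives R_L ≥ R_th(1/0.0120 − 1) = 1.768 × 82.33 = 146 kΩ.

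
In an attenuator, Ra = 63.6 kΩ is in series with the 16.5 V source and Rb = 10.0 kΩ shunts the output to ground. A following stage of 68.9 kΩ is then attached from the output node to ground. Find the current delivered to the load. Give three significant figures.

Rb‖R_L = 8.733 kΩ; V_out = 16.5 × 8.733/72.33 = 1.992 V.
I_L = V_out / R_L = 1.992 / 68.9 kΩ = 0.0289 mA.

I_L ≈ 0.0289 mA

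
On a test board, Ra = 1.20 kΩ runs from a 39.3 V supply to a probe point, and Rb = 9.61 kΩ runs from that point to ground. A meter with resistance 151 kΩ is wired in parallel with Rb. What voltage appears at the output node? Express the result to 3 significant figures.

The load sits in parallel with Rb: Rb‖R_L = (9.61 × 151) / (9.61 + 151) = 9.035 kΩ.
V_out = 39.3 × 9.035 / (1.20 + 9.035) = 39.3 × 9.035/10.23 = 34.7 V.

V_out ≈ 34.7 V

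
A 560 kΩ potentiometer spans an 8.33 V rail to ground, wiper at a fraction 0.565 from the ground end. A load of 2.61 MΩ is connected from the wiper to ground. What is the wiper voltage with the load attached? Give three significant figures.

V ≈ 4.47 V

The wiper splits the pot into (1−α)R = 243.6 kΩ above and αR = 316.4 kΩ below.
Lower section ‖ load = 282.2 kΩ.
V_wiper = 8.33 × 282.2/(243.6 + 282.2) = 4.47 V.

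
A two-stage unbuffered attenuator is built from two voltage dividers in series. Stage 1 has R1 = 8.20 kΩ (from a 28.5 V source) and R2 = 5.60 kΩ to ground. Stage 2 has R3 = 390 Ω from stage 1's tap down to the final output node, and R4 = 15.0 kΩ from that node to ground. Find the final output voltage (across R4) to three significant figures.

Stage 2 presents R3+R4 = 15390 Ω as a load on stage 1's tap.
Stage 1's lower leg becomes R2‖(R3+R4) = 4106 Ω, so V_mid = 28.5 × 4106/12310 = 9.509 V.
Stage 2 is itself unloaded: V_out = V_mid × R4/(R3+R4) = 9.509 × 15000/15390 = 9.27 V.

V_out ≈ 9.27 V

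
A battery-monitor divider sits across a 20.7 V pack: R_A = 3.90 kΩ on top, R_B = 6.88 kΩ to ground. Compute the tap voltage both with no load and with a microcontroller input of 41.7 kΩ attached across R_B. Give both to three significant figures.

Open-circuit: V = 20.7 × 6.88/(3.90 + 6.88) = 13.2 V.
With the load, R_B becomes R_B‖R_L = 5.906 kΩ, so V = 20.7 × 5.906/9.806 = 12.5 V.

Unloaded: 13.2 V; loaded: 12.5 V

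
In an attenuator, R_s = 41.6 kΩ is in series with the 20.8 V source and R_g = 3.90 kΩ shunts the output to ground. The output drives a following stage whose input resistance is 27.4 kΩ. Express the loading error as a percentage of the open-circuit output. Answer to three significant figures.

11.5 %

The divider's output (Thévenin) resistance is R_s‖R_g = 3.566 kΩ.
Fractional drop under load = R_th/(R_th + R_L) = 3.566 / (3.566 + 27.4) = 0.1152.
So the output falls by 11.5 %.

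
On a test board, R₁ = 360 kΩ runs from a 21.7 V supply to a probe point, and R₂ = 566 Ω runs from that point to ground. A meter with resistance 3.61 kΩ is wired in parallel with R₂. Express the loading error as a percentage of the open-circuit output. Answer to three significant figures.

The divider's output (Thévenin) resistance is R₁‖R₂ = 565.1 Ω.
Fractional drop under load = R_th/(R_th + R_L) = 565.1 / (565.1 + 3610) = 0.1354.
So the output falls by 13.5 %.

13.5 %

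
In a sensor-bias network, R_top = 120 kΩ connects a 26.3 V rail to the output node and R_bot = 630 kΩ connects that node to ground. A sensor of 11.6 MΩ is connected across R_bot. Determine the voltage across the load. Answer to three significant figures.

The load sits in parallel with R_bot: R_bot‖R_L = (630 × 11600) / (630 + 11600) = 597.5 kΩ.
V_out = 26.3 × 597.5 / (120 + 597.5) = 26.3 × 597.5/717.5 = 21.9 V.
(Unloaded it would have been 22.1 V.)

V_out ≈ 21.9 V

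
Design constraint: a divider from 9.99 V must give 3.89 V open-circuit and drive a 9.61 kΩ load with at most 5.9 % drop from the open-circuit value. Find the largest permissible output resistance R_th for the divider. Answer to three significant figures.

R_th ≤ 603 Ω

Loading drop = R_th/(R_th + R_L) ≤ 0.0590, so R_th ≤ R_L · ε/(1−ε) = 9.61 kΩ × 0.0590/0.9410 = 603 Ω.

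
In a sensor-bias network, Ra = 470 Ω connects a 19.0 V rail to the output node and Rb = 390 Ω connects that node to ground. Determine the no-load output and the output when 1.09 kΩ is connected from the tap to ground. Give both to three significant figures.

Unloaded: 8.62 V; loaded: 7.21 V

Open-circuit: V = 19.0 × 390/(470 + 390) = 8.62 V.
With the load, Rb becomes Rb‖R_L = 287.2 Ω, so V = 19.0 × 287.2/757.2 = 7.21 V.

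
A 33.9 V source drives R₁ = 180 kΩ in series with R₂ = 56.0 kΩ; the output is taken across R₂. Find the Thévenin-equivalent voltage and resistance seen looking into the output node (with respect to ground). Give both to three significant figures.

V_th = 8.04 V, R_th = 42.7 kΩ

V_th is the open-circuit tap voltage: 33.9 × 56.0/(180 + 56.0) = 8.04 V.
With the supply zeroed, R₁ and R₂ appear in parallel from the tap: R_th = R₁‖R₂ = (180 × 56.0)/236.0 = 42.7 kΩ.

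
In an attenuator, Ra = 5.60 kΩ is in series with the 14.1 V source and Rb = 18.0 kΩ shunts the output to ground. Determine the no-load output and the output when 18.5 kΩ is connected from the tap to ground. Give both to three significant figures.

Unloaded: 10.8 V; loaded: 8.74 V

Open-circuit: V = 14.1 × 18.0/(5.60 + 18.0) = 10.8 V.
With the load, Rb becomes Rb‖R_L = 9.123 kΩ, so V = 14.1 × 9.123/14.72 = 8.74 V.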